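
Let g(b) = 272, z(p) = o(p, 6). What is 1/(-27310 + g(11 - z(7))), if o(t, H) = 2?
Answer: -1/27038 ≈ -3.6985e-5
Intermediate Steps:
z(p) = 2
1/(-27310 + g(11 - z(7))) = 1/(-27310 + 272) = 1/(-27038) = -1/27038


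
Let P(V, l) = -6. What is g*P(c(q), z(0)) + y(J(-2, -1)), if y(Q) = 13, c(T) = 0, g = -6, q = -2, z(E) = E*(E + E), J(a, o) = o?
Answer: 49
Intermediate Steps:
z(E) = 2*E² (z(E) = E*(2*E) = 2*E²)
g*P(c(q), z(0)) + y(J(-2, -1)) = -6*(-6) + 13 = 36 + 13 = 49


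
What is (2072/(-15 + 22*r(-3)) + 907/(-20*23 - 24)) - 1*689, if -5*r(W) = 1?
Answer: -37449391/46948 ≈ -797.68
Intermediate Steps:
r(W) = -⅕ (r(W) = -⅕*1 = -⅕)
(2072/(-15 + 22*r(-3)) + 907/(-20*23 - 24)) - 1*689 = (2072/(-15 + 22*(-⅕)) + 907/(-20*23 - 24)) - 1*689 = (2072/(-15 - 22/5) + 907/(-460 - 24)) - 689 = (2072/(-97/5) + 907/(-484)) - 689 = (2072*(-5/97) + 907*(-1/484)) - 689 = (-10360/97 - 907/484) - 689 = -5102219/46948 - 689 = -37449391/46948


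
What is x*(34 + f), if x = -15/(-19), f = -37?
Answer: -45/19 ≈ -2.3684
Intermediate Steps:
x = 15/19 (x = -15*(-1/19) = 15/19 ≈ 0.78947)
x*(34 + f) = 15*(34 - 37)/19 = (15/19)*(-3) = -45/19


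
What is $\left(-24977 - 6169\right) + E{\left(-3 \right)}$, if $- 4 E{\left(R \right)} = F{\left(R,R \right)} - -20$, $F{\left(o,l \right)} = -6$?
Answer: $- \frac{62299}{2} \approx -31150.0$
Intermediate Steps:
$E{\left(R \right)} = - \frac{7}{2}$ ($E{\left(R \right)} = - \frac{-6 - -20}{4} = - \frac{-6 + 20}{4} = \left(- \frac{1}{4}\right) 14 = - \frac{7}{2}$)
$\left(-24977 - 6169\right) + E{\left(-3 \right)} = \left(-24977 - 6169\right) - \frac{7}{2} = -31146 - \frac{7}{2} = - \frac{62299}{2}$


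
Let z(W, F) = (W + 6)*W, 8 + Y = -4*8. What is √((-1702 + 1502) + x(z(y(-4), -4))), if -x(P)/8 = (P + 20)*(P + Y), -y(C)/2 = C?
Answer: 2*I*√19058 ≈ 276.1*I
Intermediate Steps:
Y = -40 (Y = -8 - 4*8 = -8 - 32 = -40)
y(C) = -2*C
z(W, F) = W*(6 + W) (z(W, F) = (6 + W)*W = W*(6 + W))
x(P) = -8*(-40 + P)*(20 + P) (x(P) = -8*(P + 20)*(P - 40) = -8*(20 + P)*(-40 + P) = -8*(-40 + P)*(20 + P))
√((-1702 + 1502) + x(z(y(-4), -4))) = √((-1702 + 1502) + (6400 - 8*64*(6 - 2*(-4))² + 160*((-2*(-4))*(6 - 2*(-4))))) = √(-200 + (6400 - 8*64*(6 + 8)² + 160*(8*(6 + 8)))) = √(-200 + (6400 - 8*(8*14)² + 160*(8*14))) = √(-200 + (6400 - 8*112² + 160*112)) = √(-200 + (6400 - 8*12544 + 17920)) = √(-200 + (6400 - 100352 + 17920)) = √(-200 - 76032) = √(-76232) = 2*I*√19058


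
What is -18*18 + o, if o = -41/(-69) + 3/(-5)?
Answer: -111782/345 ≈ -324.01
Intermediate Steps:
o = -2/345 (o = -41*(-1/69) + 3*(-1/5) = 41/69 - 3/5 = -2/345 ≈ -0.0057971)
-18*18 + o = -18*18 - 2/345 = -324 - 2/345 = -111782/345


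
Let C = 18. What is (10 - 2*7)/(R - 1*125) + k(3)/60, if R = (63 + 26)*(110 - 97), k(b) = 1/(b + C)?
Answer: -167/54180 ≈ -0.0030823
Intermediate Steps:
k(b) = 1/(18 + b) (k(b) = 1/(b + 18) = 1/(18 + b))
R = 1157 (R = 89*13 = 1157)
(10 - 2*7)/(R - 1*125) + k(3)/60 = (10 - 2*7)/(1157 - 1*125) + 1/((18 + 3)*60) = (10 - 14)/(1157 - 125) + (1/60)/21 = -4/1032 + (1/21)*(1/60) = -4*1/1032 + 1/1260 = -1/258 + 1/1260 = -167/54180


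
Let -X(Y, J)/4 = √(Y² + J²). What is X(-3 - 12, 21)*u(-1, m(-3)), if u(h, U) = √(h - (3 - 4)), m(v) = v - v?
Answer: 0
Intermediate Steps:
m(v) = 0
u(h, U) = √(1 + h) (u(h, U) = √(h - 1*(-1)) = √(h + 1) = √(1 + h))
X(Y, J) = -4*√(J² + Y²) (X(Y, J) = -4*√(Y² + J²) = -4*√(J² + Y²))
X(-3 - 12, 21)*u(-1, m(-3)) = (-4*√(21² + (-3 - 12)²))*√(1 - 1) = (-4*√(441 + (-15)²))*√0 = -4*√(441 + 225)*0 = -12*√74*0 = 0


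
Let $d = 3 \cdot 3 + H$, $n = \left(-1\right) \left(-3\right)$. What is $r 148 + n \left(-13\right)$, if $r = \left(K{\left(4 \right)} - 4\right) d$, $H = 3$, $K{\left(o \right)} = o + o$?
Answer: $7065$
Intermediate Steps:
$K{\left(o \right)} = 2 o$
$n = 3$
$d = 12$ ($d = 3 \cdot 3 + 3 = 9 + 3 = 12$)
$r = 48$ ($r = \left(2 \cdot 4 - 4\right) 12 = \left(8 - 4\right) 12 = 4 \cdot 12 = 48$)
$r 148 + n \left(-13\right) = 48 \cdot 148 + 3 \left(-13\right) = 7104 - 39 = 7065$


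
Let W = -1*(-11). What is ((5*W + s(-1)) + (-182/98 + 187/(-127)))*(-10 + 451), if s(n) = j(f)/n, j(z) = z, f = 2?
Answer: 2781891/127 ≈ 21905.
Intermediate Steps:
W = 11
s(n) = 2/n
((5*W + s(-1)) + (-182/98 + 187/(-127)))*(-10 + 451) = ((5*11 + 2/(-1)) + (-182/98 + 187/(-127)))*(-10 + 451) = ((55 + 2*(-1)) + (-182*1/98 + 187*(-1/127)))*441 = ((55 - 2) + (-13/7 - 187/127))*441 = (53 - 2960/889)*441 = (44157/889)*441 = 2781891/127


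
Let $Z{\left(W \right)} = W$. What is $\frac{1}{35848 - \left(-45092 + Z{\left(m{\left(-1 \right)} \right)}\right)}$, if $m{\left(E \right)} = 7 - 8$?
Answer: $\frac{1}{80941} \approx 1.2355 \cdot 10^{-5}$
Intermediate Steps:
$m{\left(E \right)} = -1$ ($m{\left(E \right)} = 7 - 8 = -1$)
$\frac{1}{35848 - \left(-45092 + Z{\left(m{\left(-1 \right)} \right)}\right)} = \frac{1}{35848 + \left(45092 - -1\right)} = \frac{1}{35848 + \left(45092 + 1\right)} = \frac{1}{35848 + 45093} = \frac{1}{80941}$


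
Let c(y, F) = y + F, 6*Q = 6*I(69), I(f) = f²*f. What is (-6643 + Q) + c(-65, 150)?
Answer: 321951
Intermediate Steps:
I(f) = f³
Q = 328509 (Q = (6*69³)/6 = (6*328509)/6 = (⅙)*1971054 = 328509)
c(y, F) = F + y
(-6643 + Q) + c(-65, 150) = (-6643 + 328509) + (150 - 65) = 321866 + 85 = 321951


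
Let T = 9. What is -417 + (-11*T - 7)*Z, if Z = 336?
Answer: -36033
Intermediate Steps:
-417 + (-11*T - 7)*Z = -417 + (-11*9 - 7)*336 = -417 + (-99 - 7)*336 = -417 - 106*336 = -417 - 35616 = -36033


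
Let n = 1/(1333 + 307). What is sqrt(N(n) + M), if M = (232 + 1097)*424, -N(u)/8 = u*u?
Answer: sqrt(378894710398)/820 ≈ 750.66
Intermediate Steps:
n = 1/1640 ≈ 0.00060976
N(u) = -8*u**2 (N(u) = -8*u*u = -8*u**2)
M = 563496 (M = 1329*424 = 563496)
sqrt(N(n) + M) = sqrt(-8*(1/1640)**2 + 563496) = sqrt(-8*1/2689600 + 563496) = sqrt(-1/336200 + 563496) = sqrt(189447355199/336200) = sqrt(378894710398)/820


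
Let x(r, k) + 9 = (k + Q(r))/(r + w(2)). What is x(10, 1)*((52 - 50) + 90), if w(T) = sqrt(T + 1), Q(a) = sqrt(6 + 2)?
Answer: -79396/97 - 184*sqrt(6)/97 - 92*sqrt(3)/97 + 1840*sqrt(2)/97 ≈ -797.98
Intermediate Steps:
Q(a) = 2*sqrt(2) (Q(a) = sqrt(8) = 2*sqrt(2))
w(T) = sqrt(1 + T)
x(r, k) = -9 + (k + 2*sqrt(2))/(r + sqrt(3)) (x(r, k) = -9 + (k + 2*sqrt(2))/(r + sqrt(1 + 2)) = -9 + (k + 2*sqrt(2))/(r + sqrt(3)))
x(10, 1)*((52 - 50) + 90) = ((1 - 9*10 - 9*sqrt(3) + 2*sqrt(2))/(10 + sqrt(3)))*((52 - 50) + 90) = ((1 - 90 - 9*sqrt(3) + 2*sqrt(2))/(10 + sqrt(3)))*(2 + 90) = ((-89 - 9*sqrt(3) + 2*sqrt(2))/(10 + sqrt(3)))*92 = 92*(-89 - 9*sqrt(3) + 2*sqrt(2))/(10 + sqrt(3))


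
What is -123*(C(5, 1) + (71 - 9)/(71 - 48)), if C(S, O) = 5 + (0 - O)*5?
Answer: -7626/23 ≈ -331.57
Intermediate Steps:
C(S, O) = 5 - 5*O (C(S, O) = 5 - O*5 = 5 - 5*O)
-123*(C(5, 1) + (71 - 9)/(71 - 48)) = -123*((5 - 5*1) + (71 - 9)/(71 - 48)) = -123*((5 - 5) + 62/23) = -123*(0 + 62*(1/23)) = -123*(0 + 62/23) = -123*62/23 = -7626/23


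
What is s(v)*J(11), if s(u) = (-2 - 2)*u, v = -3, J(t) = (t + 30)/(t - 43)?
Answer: -123/8 ≈ -15.375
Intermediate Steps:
J(t) = (30 + t)/(-43 + t)
s(u) = -4*u
s(v)*J(11) = (-4*(-3))*((30 + 11)/(-43 + 11)) = 12*(41/(-32)) = 12*(-1/32*41) = 12*(-41/32) = -123/8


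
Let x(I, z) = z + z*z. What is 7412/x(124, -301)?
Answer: 1853/22575 ≈ 0.082082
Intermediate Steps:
x(I, z) = z + z**2
7412/x(124, -301) = 7412/((-301*(1 - 301))) = 7412/((-301*(-300))) = 7412/90300 = 7412*(1/90300) = 1853/22575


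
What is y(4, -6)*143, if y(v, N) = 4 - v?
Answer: 0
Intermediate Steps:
y(4, -6)*143 = (4 - 1*4)*143 = (4 - 4)*143 = 0*143 = 0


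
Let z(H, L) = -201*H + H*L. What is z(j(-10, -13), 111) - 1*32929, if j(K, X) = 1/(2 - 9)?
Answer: -230413/7 ≈ -32916.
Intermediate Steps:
j(K, X) = -⅐ (j(K, X) = 1/(-7) = -⅐)
z(j(-10, -13), 111) - 1*32929 = -(-201 + 111)/7 - 1*32929 = -⅐*(-90) - 32929 = 90/7 - 32929 = -230413/7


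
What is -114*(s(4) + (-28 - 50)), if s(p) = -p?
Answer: 9348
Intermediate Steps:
-114*(s(4) + (-28 - 50)) = -114*(-1*4 + (-28 - 50)) = -114*(-4 - 78) = -114*(-82) = 9348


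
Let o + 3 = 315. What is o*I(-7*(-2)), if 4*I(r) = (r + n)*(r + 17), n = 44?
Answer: 140244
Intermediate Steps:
o = 312 (o = -3 + 315 = 312)
I(r) = (17 + r)*(44 + r)/4 (I(r) = ((r + 44)*(r + 17))/4 = ((44 + r)*(17 + r))/4 = ((17 + r)*(44 + r))/4 = (17 + r)*(44 + r)/4)
o*I(-7*(-2)) = 312*(187 + (-7*(-2))**2/4 + 61*(-7*(-2))/4) = 312*(187 + (1/4)*14**2 + (61/4)*14) = 312*(187 + (1/4)*196 + 427/2) = 312*(187 + 49 + 427/2) = 312*(899/2) = 140244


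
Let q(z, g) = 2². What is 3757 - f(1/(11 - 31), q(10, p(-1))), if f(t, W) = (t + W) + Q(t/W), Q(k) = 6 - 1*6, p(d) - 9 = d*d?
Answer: 75061/20 ≈ 3753.1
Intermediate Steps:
p(d) = 9 + d² (p(d) = 9 + d*d = 9 + d²)
Q(k) = 0 (Q(k) = 6 - 6 = 0)
q(z, g) = 4
f(t, W) = W + t (f(t, W) = (t + W) + 0 = (W + t) + 0 = W + t)
3757 - f(1/(11 - 31), q(10, p(-1))) = 3757 - (4 + 1/(11 - 31)) = 3757 - (4 + 1/(-20)) = 3757 - (4 - 1/20) = 3757 - 1*79/20 = 3757 - 79/20 = 75061/20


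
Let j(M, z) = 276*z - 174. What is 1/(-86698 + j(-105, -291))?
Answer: -1/167188 ≈ -5.9813e-6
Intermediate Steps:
j(M, z) = -174 + 276*z
1/(-86698 + j(-105, -291)) = 1/(-86698 + (-174 + 276*(-291))) = 1/(-86698 + (-174 - 80316)) = 1/(-86698 - 80490) = 1/(-167188) = -1/167188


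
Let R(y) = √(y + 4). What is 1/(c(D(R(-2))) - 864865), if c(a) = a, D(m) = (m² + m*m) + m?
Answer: -864861/747984549319 - √2/747984549319 ≈ -1.1563e-6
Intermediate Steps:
R(y) = √(4 + y)
D(m) = m + 2*m² (D(m) = (m² + m²) + m = 2*m² + m = m + 2*m²)
1/(c(D(R(-2))) - 864865) = 1/(√(4 - 2)*(1 + 2*√(4 - 2)) - 864865) = 1/(√2*(1 + 2*√2) - 864865) = 1/(-864865 + √2*(1 + 2*√2))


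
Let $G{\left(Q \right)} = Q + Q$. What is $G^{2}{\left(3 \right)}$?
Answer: $36$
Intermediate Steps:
$G{\left(Q \right)} = 2 Q$
$G^{2}{\left(3 \right)} = \left(2 \cdot 3\right)^{2} = 6^{2} = 36$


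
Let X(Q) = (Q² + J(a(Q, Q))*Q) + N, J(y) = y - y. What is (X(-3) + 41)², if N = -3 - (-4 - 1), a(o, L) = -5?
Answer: 2704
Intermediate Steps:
N = 2 (N = -3 - 1*(-5) = -3 + 5 = 2)
J(y) = 0
X(Q) = 2 + Q² (X(Q) = (Q² + 0*Q) + 2 = (Q² + 0) + 2 = Q² + 2 = 2 + Q²)
(X(-3) + 41)² = ((2 + (-3)²) + 41)² = ((2 + 9) + 41)² = (11 + 41)² = 52² = 2704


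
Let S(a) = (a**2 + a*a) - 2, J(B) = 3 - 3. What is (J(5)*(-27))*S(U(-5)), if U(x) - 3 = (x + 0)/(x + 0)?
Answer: 0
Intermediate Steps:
J(B) = 0
U(x) = 4 (U(x) = 3 + (x + 0)/(x + 0) = 3 + x/x = 3 + 1 = 4)
S(a) = -2 + 2*a**2 (S(a) = (a**2 + a**2) - 2 = 2*a**2 - 2 = -2 + 2*a**2)
(J(5)*(-27))*S(U(-5)) = (0*(-27))*(-2 + 2*4**2) = 0*(-2 + 2*16) = 0*(-2 + 32) = 0*30 = 0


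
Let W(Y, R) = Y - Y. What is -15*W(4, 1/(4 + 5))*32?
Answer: 0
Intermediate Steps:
W(Y, R) = 0
-15*W(4, 1/(4 + 5))*32 = -15*0*32 = 0*32 = 0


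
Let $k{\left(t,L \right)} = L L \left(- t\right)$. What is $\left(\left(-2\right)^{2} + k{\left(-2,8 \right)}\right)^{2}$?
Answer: $17424$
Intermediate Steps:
$k{\left(t,L \right)} = - t L^{2}$ ($k{\left(t,L \right)} = L^{2} \left(- t\right) = - t L^{2}$)
$\left(\left(-2\right)^{2} + k{\left(-2,8 \right)}\right)^{2} = \left(\left(-2\right)^{2} - - 2 \cdot 8^{2}\right)^{2} = \left(4 - \left(-2\right) 64\right)^{2} = \left(4 + 128\right)^{2} = 132^{2} = 17424$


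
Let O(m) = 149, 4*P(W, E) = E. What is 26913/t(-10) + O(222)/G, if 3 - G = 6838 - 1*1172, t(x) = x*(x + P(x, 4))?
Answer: 50798303/169890 ≈ 299.01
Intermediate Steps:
P(W, E) = E/4
t(x) = x*(1 + x) (t(x) = x*(x + (¼)*4) = x*(x + 1) = x*(1 + x))
G = -5663 (G = 3 - (6838 - 1*1172) = 3 - (6838 - 1172) = 3 - 1*5666 = 3 - 5666 = -5663)
26913/t(-10) + O(222)/G = 26913/((-10*(1 - 10))) + 149/(-5663) = 26913/((-10*(-9))) + 149*(-1/5663) = 26913/90 - 149/5663 = 26913*(1/90) - 149/5663 = 8971/30 - 149/5663 = 50798303/169890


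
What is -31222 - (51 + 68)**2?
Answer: -45383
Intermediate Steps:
-31222 - (51 + 68)**2 = -31222 - 1*119**2 = -31222 - 1*14161 = -31222 - 14161 = -45383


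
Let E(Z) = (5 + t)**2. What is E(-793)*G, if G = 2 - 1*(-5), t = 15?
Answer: 2800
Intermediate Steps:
G = 7 (G = 2 + 5 = 7)
E(Z) = 400 (E(Z) = (5 + 15)**2 = 20**2 = 400)
E(-793)*G = 400*7 = 2800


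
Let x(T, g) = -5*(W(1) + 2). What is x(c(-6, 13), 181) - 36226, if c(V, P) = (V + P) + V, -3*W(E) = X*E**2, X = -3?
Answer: -36241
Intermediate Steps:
W(E) = E**2 (W(E) = -(-1)*E**2 = E**2)
c(V, P) = P + 2*V (c(V, P) = (P + V) + V = P + 2*V)
x(T, g) = -15 (x(T, g) = -5*(1**2 + 2) = -5*(1 + 2) = -5*3 = -15)
x(c(-6, 13), 181) - 36226 = -15 - 36226 = -36241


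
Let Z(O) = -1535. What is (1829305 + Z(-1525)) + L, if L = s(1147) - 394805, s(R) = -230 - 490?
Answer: 1432245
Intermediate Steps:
s(R) = -720
L = -395525 (L = -720 - 394805 = -395525)
(1829305 + Z(-1525)) + L = (1829305 - 1535) - 395525 = 1827770 - 395525 = 1432245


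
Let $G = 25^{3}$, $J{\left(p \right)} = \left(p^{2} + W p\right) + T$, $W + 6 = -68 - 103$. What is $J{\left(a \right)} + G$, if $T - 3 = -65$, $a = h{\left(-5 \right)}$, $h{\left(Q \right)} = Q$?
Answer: $16473$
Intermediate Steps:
$W = -177$ ($W = -6 - 171 = -177$)
$a = -5$
$T = -62$ ($T = 3 - 65 = -62$)
$J{\left(p \right)} = -62 + p^{2} - 177 p$ ($J{\left(p \right)} = \left(p^{2} - 177 p\right) - 62 = -62 + p^{2} - 177 p$)
$G = 15625$
$J{\left(a \right)} + G = \left(-62 + \left(-5\right)^{2} - -885\right) + 15625 = \left(-62 + 25 + 885\right) + 15625 = 848 + 15625 = 16473$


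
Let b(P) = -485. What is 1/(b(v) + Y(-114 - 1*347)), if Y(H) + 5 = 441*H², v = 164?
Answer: 1/93721271 ≈ 1.0670e-8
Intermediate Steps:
Y(H) = -5 + 441*H²
1/(b(v) + Y(-114 - 1*347)) = 1/(-485 + (-5 + 441*(-114 - 1*347)²)) = 1/(-485 + (-5 + 441*(-114 - 347)²)) = 1/(-485 + (-5 + 441*(-461)²)) = 1/(-485 + (-5 + 441*212521)) = 1/(-485 + (-5 + 93721761)) = 1/(-485 + 93721756) = 1/93721271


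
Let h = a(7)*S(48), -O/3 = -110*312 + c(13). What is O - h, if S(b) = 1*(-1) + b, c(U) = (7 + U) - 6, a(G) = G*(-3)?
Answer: 103905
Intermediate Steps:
a(G) = -3*G
c(U) = 1 + U
S(b) = -1 + b
O = 102918 (O = -3*(-110*312 + (1 + 13)) = -3*(-34320 + 14) = -3*(-34306) = 102918)
h = -987 (h = (-3*7)*(-1 + 48) = -21*47 = -987)
O - h = 102918 - 1*(-987) = 102918 + 987 = 103905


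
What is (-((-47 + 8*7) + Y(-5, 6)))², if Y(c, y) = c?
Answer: 16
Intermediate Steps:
(-((-47 + 8*7) + Y(-5, 6)))² = (-((-47 + 8*7) - 5))² = (-((-47 + 56) - 5))² = (-(9 - 5))² = (-1*4)² = (-4)² = 16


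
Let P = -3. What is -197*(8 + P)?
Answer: -985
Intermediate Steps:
-197*(8 + P) = -197*(8 - 3) = -197*5 = -985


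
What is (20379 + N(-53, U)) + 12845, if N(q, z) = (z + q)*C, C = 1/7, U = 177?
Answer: 232692/7 ≈ 33242.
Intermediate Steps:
C = ⅐ ≈ 0.14286
N(q, z) = q/7 + z/7 (N(q, z) = (z + q)*(⅐) = (q + z)*(⅐) = q/7 + z/7)
(20379 + N(-53, U)) + 12845 = (20379 + ((⅐)*(-53) + (⅐)*177)) + 12845 = (20379 + (-53/7 + 177/7)) + 12845 = (20379 + 124/7) + 12845 = 142777/7 + 12845 = 232692/7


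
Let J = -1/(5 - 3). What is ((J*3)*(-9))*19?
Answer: 513/2 ≈ 256.50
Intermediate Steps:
J = -½ (J = -1/2 = -1*½ = -½ ≈ -0.50000)
((J*3)*(-9))*19 = (-½*3*(-9))*19 = -3/2*(-9)*19 = (27/2)*19 = 513/2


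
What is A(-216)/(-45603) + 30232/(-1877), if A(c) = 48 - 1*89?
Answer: -1378592939/85596831 ≈ -16.106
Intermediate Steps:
A(c) = -41 (A(c) = 48 - 89 = -41)
A(-216)/(-45603) + 30232/(-1877) = -41/(-45603) + 30232/(-1877) = -41*(-1/45603) + 30232*(-1/1877) = 41/45603 - 30232/1877 = -1378592939/85596831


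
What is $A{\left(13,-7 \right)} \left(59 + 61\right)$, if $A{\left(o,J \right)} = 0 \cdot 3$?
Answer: $0$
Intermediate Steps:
$A{\left(o,J \right)} = 0$
$A{\left(13,-7 \right)} \left(59 + 61\right) = 0 \left(59 + 61\right) = 0 \cdot 120 = 0$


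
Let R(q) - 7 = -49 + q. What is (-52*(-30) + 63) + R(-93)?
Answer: 1488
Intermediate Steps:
R(q) = -42 + q (R(q) = 7 + (-49 + q) = -42 + q)
(-52*(-30) + 63) + R(-93) = (-52*(-30) + 63) + (-42 - 93) = (1560 + 63) - 135 = 1623 - 135 = 1488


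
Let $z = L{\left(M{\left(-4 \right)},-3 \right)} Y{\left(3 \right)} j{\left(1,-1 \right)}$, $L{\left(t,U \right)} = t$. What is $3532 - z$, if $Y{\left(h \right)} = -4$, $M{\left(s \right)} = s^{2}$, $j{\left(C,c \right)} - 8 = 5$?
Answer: $4364$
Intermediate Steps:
$j{\left(C,c \right)} = 13$ ($j{\left(C,c \right)} = 8 + 5 = 13$)
$z = -832$ ($z = \left(-4\right)^{2} \left(-4\right) 13 = 16 \left(-4\right) 13 = \left(-64\right) 13 = -832$)
$3532 - z = 3532 - -832 = 3532 + 832 = 4364$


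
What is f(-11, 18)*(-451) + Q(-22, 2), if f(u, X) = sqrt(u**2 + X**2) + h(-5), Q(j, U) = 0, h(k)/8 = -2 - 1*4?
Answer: 21648 - 451*sqrt(445) ≈ 12134.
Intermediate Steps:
h(k) = -48 (h(k) = 8*(-2 - 1*4) = 8*(-2 - 4) = 8*(-6) = -48)
f(u, X) = -48 + sqrt(X**2 + u**2) (f(u, X) = sqrt(u**2 + X**2) - 48 = sqrt(X**2 + u**2) - 48 = -48 + sqrt(X**2 + u**2))
f(-11, 18)*(-451) + Q(-22, 2) = (-48 + sqrt(18**2 + (-11)**2))*(-451) + 0 = (-48 + sqrt(324 + 121))*(-451) + 0 = (-48 + sqrt(445))*(-451) + 0 = (21648 - 451*sqrt(445)) + 0 = 21648 - 451*sqrt(445)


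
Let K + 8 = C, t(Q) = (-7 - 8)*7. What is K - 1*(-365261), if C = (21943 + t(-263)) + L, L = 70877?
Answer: 457968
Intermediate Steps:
t(Q) = -105 (t(Q) = -15*7 = -105)
C = 92715 (C = (21943 - 105) + 70877 = 21838 + 70877 = 92715)
K = 92707 (K = -8 + 92715 = 92707)
K - 1*(-365261) = 92707 - 1*(-365261) = 92707 + 365261 = 457968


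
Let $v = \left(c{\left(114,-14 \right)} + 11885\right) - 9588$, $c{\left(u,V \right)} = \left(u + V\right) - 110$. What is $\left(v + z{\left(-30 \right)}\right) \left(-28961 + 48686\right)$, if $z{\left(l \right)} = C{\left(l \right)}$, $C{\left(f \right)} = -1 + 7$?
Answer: $45229425$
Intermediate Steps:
$c{\left(u,V \right)} = -110 + V + u$ ($c{\left(u,V \right)} = \left(V + u\right) - 110 = -110 + V + u$)
$C{\left(f \right)} = 6$
$v = 2287$ ($v = \left(\left(-110 - 14 + 114\right) + 11885\right) - 9588 = \left(-10 + 11885\right) - 9588 = 11875 - 9588 = 2287$)
$z{\left(l \right)} = 6$
$\left(v + z{\left(-30 \right)}\right) \left(-28961 + 48686\right) = \left(2287 + 6\right) \left(-28961 + 48686\right) = 2293 \cdot 19725 = 45229425$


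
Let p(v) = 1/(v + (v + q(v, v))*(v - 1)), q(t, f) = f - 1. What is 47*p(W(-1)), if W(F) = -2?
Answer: 47/13 ≈ 3.6154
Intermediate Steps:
q(t, f) = -1 + f
p(v) = 1/(v + (-1 + v)*(-1 + 2*v)) (p(v) = 1/(v + (v + (-1 + v))*(v - 1)) = 1/(v + (-1 + 2*v)*(-1 + v)) = 1/(v + (-1 + v)*(-1 + 2*v)))
47*p(W(-1)) = 47/(1 - 2*(-2) + 2*(-2)**2) = 47/(1 + 4 + 2*4) = 47/(1 + 4 + 8) = 47/13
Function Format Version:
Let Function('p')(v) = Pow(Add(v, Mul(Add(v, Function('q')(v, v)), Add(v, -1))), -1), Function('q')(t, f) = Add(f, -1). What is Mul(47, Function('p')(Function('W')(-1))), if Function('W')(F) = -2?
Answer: Rational(47, 13) ≈ 3.6154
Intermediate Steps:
Function('q')(t, f) = Add(-1, f)
Function('p')(v) = Pow(Add(v, Mul(Add(-1, v), Add(-1, Mul(2, v)))), -1) (Function('p')(v) = Pow(Add(v, Mul(Add(v, Add(-1, v)), Add(v, -1))), -1) = Pow(Add(v, Mul(Add(-1, Mul(2, v)), Add(-1, v))), -1) = Pow(Add(v, Mul(Add(-1, v), Add(-1, Mul(2, v)))), -1))
Mul(47, Function('p')(Function('W')(-1))) = Mul(47, Pow(Add(1, Mul(-2, -2), Mul(2, Pow(-2, 2))), -1)) = Mul(47, Pow(Add(1, 4, Mul(2, 4)), -1)) = Mul(47, Pow(Add(1, 4, 8), -1)) = Mul(47, Pow(13, -1)) = Mul(47, Rational(1, 13)) = Rational(47, 13)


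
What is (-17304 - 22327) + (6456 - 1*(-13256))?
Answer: -19919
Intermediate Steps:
(-17304 - 22327) + (6456 - 1*(-13256)) = -39631 + (6456 + 13256) = -39631 + 19712 = -19919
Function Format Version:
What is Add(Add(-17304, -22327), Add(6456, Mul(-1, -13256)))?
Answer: -19919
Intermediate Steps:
Add(Add(-17304, -22327), Add(6456, Mul(-1, -13256))) = Add(-39631, Add(6456, 13256)) = Add(-39631, 19712) = -19919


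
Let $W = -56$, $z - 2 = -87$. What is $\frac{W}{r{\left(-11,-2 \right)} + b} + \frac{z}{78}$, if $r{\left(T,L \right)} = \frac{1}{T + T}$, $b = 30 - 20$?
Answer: $- \frac{38237}{5694} \approx -6.7153$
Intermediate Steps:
$b = 10$ ($b = 30 - 20 = 10$)
$z = -85$ ($z = 2 - 87 = -85$)
$r{\left(T,L \right)} = \frac{1}{2 T}$
$\frac{W}{r{\left(-11,-2 \right)} + b} + \frac{z}{78} = - \frac{56}{\frac{1}{2 \left(-11\right)} + 10} - \frac{85}{78} = - \frac{56}{\frac{1}{2} \left(- \frac{1}{11}\right) + 10} - \frac{85}{78} = - \frac{56}{- \frac{1}{22} + 10} - \frac{85}{78} = - \frac{56}{\frac{219}{22}} - \frac{85}{78} = \left(-56\right) \frac{22}{219} - \frac{85}{78} = - \frac{1232}{219} - \frac{85}{78} = - \frac{38237}{5694}$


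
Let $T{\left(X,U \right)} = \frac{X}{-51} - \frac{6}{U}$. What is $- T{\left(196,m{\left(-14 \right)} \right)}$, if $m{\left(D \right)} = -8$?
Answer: $\frac{631}{204} \approx 3.0931$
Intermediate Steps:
$T{\left(X,U \right)} = - \frac{6}{U} - \frac{X}{51}$ ($T{\left(X,U \right)} = X \left(- \frac{1}{51}\right) - \frac{6}{U} = - \frac{X}{51} - \frac{6}{U} = - \frac{6}{U} - \frac{X}{51}$)
$- T{\left(196,m{\left(-14 \right)} \right)} = - (- \frac{6}{-8} - \frac{196}{51}) = - (\left(-6\right) \left(- \frac{1}{8}\right) - \frac{196}{51}) = - (\frac{3}{4} - \frac{196}{51}) = \left(-1\right) \left(- \frac{631}{204}\right) = \frac{631}{204}$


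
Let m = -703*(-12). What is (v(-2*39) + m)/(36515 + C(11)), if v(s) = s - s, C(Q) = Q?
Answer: 4218/18263 ≈ 0.23096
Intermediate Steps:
v(s) = 0
m = 8436
(v(-2*39) + m)/(36515 + C(11)) = (0 + 8436)/(36515 + 11) = 8436/36526 = 8436*(1/36526) = 4218/18263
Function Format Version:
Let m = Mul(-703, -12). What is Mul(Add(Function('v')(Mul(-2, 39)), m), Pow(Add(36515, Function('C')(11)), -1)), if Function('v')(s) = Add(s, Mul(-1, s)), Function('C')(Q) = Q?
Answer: Rational(4218, 18263) ≈ 0.23096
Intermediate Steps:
Function('v')(s) = 0
m = 8436
Mul(Add(Function('v')(Mul(-2, 39)), m), Pow(Add(36515, Function('C')(11)), -1)) = Mul(Add(0, 8436), Pow(Add(36515, 11), -1)) = Mul(8436, Pow(36526, -1)) = Mul(8436, Rational(1, 36526)) = Rational(4218, 18263)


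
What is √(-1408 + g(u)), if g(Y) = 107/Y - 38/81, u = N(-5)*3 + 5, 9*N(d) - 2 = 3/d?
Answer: I*√756453854/738 ≈ 37.268*I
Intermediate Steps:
N(d) = 2/9 + 1/(3*d) (N(d) = 2/9 + (3/d)/9 = 2/9 + 1/(3*d))
u = 82/15 (u = ((⅑)*(3 + 2*(-5))/(-5))*3 + 5 = ((⅑)*(-⅕)*(3 - 10))*3 + 5 = ((⅑)*(-⅕)*(-7))*3 + 5 = (7/45)*3 + 5 = 7/15 + 5 = 82/15 ≈ 5.4667)
g(Y) = -38/81 + 107/Y (g(Y) = 107/Y - 38*1/81 = 107/Y - 38/81 = -38/81 + 107/Y)
√(-1408 + g(u)) = √(-1408 + (-38/81 + 107/(82/15))) = √(-1408 + (-38/81 + 107*(15/82))) = √(-1408 + (-38/81 + 1605/82)) = √(-1408 + 126889/6642) = √(-9225047/6642) = I*√756453854/738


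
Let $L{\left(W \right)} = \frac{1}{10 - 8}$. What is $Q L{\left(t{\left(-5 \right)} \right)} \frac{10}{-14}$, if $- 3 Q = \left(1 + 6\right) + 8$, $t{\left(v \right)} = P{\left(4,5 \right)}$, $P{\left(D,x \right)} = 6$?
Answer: $\frac{25}{14} \approx 1.7857$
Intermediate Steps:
$t{\left(v \right)} = 6$
$L{\left(W \right)} = \frac{1}{2}$
$Q = -5$ ($Q = - \frac{\left(1 + 6\right) + 8}{3} = - \frac{7 + 8}{3} = \left(- \frac{1}{3}\right) 15 = -5$)
$Q L{\left(t{\left(-5 \right)} \right)} \frac{10}{-14} = \left(-5\right) \frac{1}{2} \frac{10}{-14} = - \frac{5 \cdot 10 \left(- \frac{1}{14}\right)}{2} = \left(- \frac{5}{2}\right) \left(- \frac{5}{7}\right) = \frac{25}{14}$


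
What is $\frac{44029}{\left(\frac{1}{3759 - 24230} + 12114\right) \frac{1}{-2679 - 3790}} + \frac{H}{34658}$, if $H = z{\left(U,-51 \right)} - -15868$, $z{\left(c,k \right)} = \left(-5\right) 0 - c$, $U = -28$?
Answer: $- \frac{101036911197886395}{4297344073997} \approx -23511.0$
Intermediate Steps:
$z{\left(c,k \right)} = - c$ ($z{\left(c,k \right)} = 0 - c = - c$)
$H = 15896$ ($H = \left(-1\right) \left(-28\right) - -15868 = 28 + 15868 = 15896$)
$\frac{44029}{\left(\frac{1}{3759 - 24230} + 12114\right) \frac{1}{-2679 - 3790}} + \frac{H}{34658} = \frac{44029}{\left(\frac{1}{3759 - 24230} + 12114\right) \frac{1}{-2679 - 3790}} + \frac{15896}{34658} = \frac{44029}{\left(\frac{1}{-20471} + 12114\right) \frac{1}{-6469}} + 15896 \cdot \frac{1}{34658} = \frac{44029}{\left(- \frac{1}{20471} + 12114\right) \left(- \frac{1}{6469}\right)} + \frac{7948}{17329} = \frac{44029}{\frac{247985693}{20471} \left(- \frac{1}{6469}\right)} + \frac{7948}{17329} = \frac{44029}{- \frac{247985693}{132426899}} + \frac{7948}{17329} = 44029 \left(- \frac{132426899}{247985693}\right) + \frac{7948}{17329} = - \frac{5830623936071}{247985693} + \frac{7948}{17329} = - \frac{101036911197886395}{4297344073997}$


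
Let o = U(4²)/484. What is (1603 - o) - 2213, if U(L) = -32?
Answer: -73802/121 ≈ -609.93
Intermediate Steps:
o = -8/121 (o = -32/484 = -32*1/484 = -8/121 ≈ -0.066116)
(1603 - o) - 2213 = (1603 - 1*(-8/121)) - 2213 = (1603 + 8/121) - 2213 = 193971/121 - 2213 = -73802/121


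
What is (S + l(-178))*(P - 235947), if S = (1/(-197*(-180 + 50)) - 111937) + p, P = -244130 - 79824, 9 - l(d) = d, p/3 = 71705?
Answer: -1482157413972551/25610 ≈ -5.7874e+10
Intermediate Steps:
p = 215115 (p = 3*71705 = 215115)
l(d) = 9 - d
P = -323954
S = 2642388581/25610 (S = (1/(-197*(-180 + 50)) - 111937) + 215115 = (1/(-197*(-130)) - 111937) + 215115 = (1/25610 - 111937) + 215115 = -2866706569/25610 + 215115 = 2642388581/25610 ≈ 1.0318e+5)
(S + l(-178))*(P - 235947) = (2642388581/25610 + (9 - 1*(-178)))*(-323954 - 235947) = (2642388581/25610 + (9 + 178))*(-559901) = (2642388581/25610 + 187)*(-559901) = (2647177651/25610)*(-559901) = -1482157413972551/25610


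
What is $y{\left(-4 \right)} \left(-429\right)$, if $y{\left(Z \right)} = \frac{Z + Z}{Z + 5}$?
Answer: $3432$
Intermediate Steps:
$y{\left(Z \right)} = \frac{2 Z}{5 + Z}$
$y{\left(-4 \right)} \left(-429\right) = 2 \left(-4\right) \frac{1}{5 - 4} \left(-429\right) = 2 \left(-4\right) 1^{-1} \left(-429\right) = 2 \left(-4\right) 1 \left(-429\right) = \left(-8\right) \left(-429\right) = 3432$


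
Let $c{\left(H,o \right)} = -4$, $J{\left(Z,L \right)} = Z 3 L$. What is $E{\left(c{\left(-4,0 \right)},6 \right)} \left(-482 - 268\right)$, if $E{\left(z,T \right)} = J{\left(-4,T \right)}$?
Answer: $54000$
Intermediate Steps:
$J{\left(Z,L \right)} = 3 L Z$ ($J{\left(Z,L \right)} = 3 Z L = 3 L Z$)
$E{\left(z,T \right)} = - 12 T$ ($E{\left(z,T \right)} = 3 T \left(-4\right) = - 12 T$)
$E{\left(c{\left(-4,0 \right)},6 \right)} \left(-482 - 268\right) = \left(-12\right) 6 \left(-482 - 268\right) = \left(-72\right) \left(-750\right) = 54000$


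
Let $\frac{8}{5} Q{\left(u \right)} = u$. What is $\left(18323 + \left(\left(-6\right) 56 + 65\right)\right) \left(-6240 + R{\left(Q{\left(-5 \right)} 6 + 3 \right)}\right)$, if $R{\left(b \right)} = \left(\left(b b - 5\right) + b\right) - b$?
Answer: $- \frac{433026863}{4} \approx -1.0826 \cdot 10^{8}$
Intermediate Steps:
$Q{\left(u \right)} = \frac{5 u}{8}$
$R{\left(b \right)} = -5 + b^{2}$ ($R{\left(b \right)} = \left(\left(b^{2} - 5\right) + b\right) - b = \left(\left(-5 + b^{2}\right) + b\right) - b = \left(-5 + b + b^{2}\right) - b = -5 + b^{2}$)
$\left(18323 + \left(\left(-6\right) 56 + 65\right)\right) \left(-6240 + R{\left(Q{\left(-5 \right)} 6 + 3 \right)}\right) = \left(18323 + \left(\left(-6\right) 56 + 65\right)\right) \left(-6240 - \left(5 - \left(\frac{5}{8} \left(-5\right) 6 + 3\right)^{2}\right)\right) = \left(18323 + \left(-336 + 65\right)\right) \left(-6240 - \left(5 - \left(\left(- \frac{25}{8}\right) 6 + 3\right)^{2}\right)\right) = \left(18323 - 271\right) \left(-6240 - \left(5 - \left(- \frac{75}{4} + 3\right)^{2}\right)\right) = 18052 \left(-6240 - \left(5 - \left(- \frac{63}{4}\right)^{2}\right)\right) = 18052 \left(-6240 + \left(-5 + \frac{3969}{16}\right)\right) = 18052 \left(-6240 + \frac{3889}{16}\right) = 18052 \left(- \frac{95951}{16}\right) = - \frac{433026863}{4}$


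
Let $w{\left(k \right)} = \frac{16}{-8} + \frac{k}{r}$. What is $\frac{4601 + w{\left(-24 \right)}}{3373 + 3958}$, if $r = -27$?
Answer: $\frac{41399}{65979} \approx 0.62746$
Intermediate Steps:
$w{\left(k \right)} = -2 - \frac{k}{27}$ ($w{\left(k \right)} = \frac{16}{-8} + \frac{k}{-27} = 16 \left(- \frac{1}{8}\right) + k \left(- \frac{1}{27}\right) = -2 - \frac{k}{27}$)
$\frac{4601 + w{\left(-24 \right)}}{3373 + 3958} = \frac{4601 - \frac{10}{9}}{3373 + 3958} = \frac{4601 + \left(-2 + \frac{8}{9}\right)}{7331} = \left(4601 - \frac{10}{9}\right) \frac{1}{7331} = \frac{41399}{9} \cdot \frac{1}{7331} = \frac{41399}{65979}$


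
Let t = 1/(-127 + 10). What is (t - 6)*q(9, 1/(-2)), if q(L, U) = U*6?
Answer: 703/39 ≈ 18.026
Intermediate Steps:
q(L, U) = 6*U
t = -1/117 (t = 1/(-117) = -1/117 ≈ -0.0085470)
(t - 6)*q(9, 1/(-2)) = (-1/117 - 6)*(6/(-2)) = -1406*(-1)/(39*2) = -703/117*(-3) = 703/39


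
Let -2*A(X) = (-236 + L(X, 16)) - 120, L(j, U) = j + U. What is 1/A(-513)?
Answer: 2/853 ≈ 0.0023447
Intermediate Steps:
L(j, U) = U + j
A(X) = 170 - X/2 (A(X) = -((-236 + (16 + X)) - 120)/2 = -((-220 + X) - 120)/2 = -(-340 + X)/2 = 170 - X/2)
1/A(-513) = 1/(170 - ½*(-513)) = 1/(170 + 513/2) = 1/(853/2) = 2/853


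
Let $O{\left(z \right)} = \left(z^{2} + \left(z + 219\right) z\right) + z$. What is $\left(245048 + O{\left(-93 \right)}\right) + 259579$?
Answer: $501465$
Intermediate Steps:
$O{\left(z \right)} = z + z^{2} + z \left(219 + z\right)$ ($O{\left(z \right)} = \left(z^{2} + \left(219 + z\right) z\right) + z = \left(z^{2} + z \left(219 + z\right)\right) + z = z + z^{2} + z \left(219 + z\right)$)
$\left(245048 + O{\left(-93 \right)}\right) + 259579 = \left(245048 + 2 \left(-93\right) \left(110 - 93\right)\right) + 259579 = \left(245048 + 2 \left(-93\right) 17\right) + 259579 = \left(245048 - 3162\right) + 259579 = 241886 + 259579 = 501465$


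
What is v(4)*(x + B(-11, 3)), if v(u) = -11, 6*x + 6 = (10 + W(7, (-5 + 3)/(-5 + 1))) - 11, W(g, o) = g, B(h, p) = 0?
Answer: 0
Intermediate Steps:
x = 0 (x = -1 + ((10 + 7) - 11)/6 = -1 + (17 - 11)/6 = -1 + (1/6)*6 = -1 + 1 = 0)
v(4)*(x + B(-11, 3)) = -11*(0 + 0) = -11*0 = 0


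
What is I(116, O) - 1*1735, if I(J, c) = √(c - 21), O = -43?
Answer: -1735 + 8*I ≈ -1735.0 + 8.0*I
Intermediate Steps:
I(J, c) = √(-21 + c)
I(116, O) - 1*1735 = √(-21 - 43) - 1*1735 = √(-64) - 1735 = 8*I - 1735 = -1735 + 8*I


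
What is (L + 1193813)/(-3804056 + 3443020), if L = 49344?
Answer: -1243157/361036 ≈ -3.4433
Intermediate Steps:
(L + 1193813)/(-3804056 + 3443020) = (49344 + 1193813)/(-3804056 + 3443020) = 1243157/(-361036) = 1243157*(-1/361036) = -1243157/361036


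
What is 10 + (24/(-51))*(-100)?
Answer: 970/17 ≈ 57.059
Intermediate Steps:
10 + (24/(-51))*(-100) = 10 + (24*(-1/51))*(-100) = 10 - 8/17*(-100) = 10 + 800/17 = 970/17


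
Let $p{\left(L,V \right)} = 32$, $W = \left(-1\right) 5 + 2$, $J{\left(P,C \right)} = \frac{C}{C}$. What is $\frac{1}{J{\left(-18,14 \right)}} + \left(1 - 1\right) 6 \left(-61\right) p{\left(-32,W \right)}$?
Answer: $1$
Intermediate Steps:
$J{\left(P,C \right)} = 1$
$W = -3$ ($W = -5 + 2 = -3$)
$\frac{1}{J{\left(-18,14 \right)}} + \left(1 - 1\right) 6 \left(-61\right) p{\left(-32,W \right)} = 1^{-1} + \left(1 - 1\right) 6 \left(-61\right) 32 = 1 + 0 \cdot 6 \left(-61\right) 32 = 1 + 0 \left(-61\right) 32 = 1 + 0 \cdot 32 = 1 + 0 = 1$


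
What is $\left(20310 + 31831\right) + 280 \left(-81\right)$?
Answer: $29461$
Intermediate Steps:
$\left(20310 + 31831\right) + 280 \left(-81\right) = 52141 - 22680 = 29461$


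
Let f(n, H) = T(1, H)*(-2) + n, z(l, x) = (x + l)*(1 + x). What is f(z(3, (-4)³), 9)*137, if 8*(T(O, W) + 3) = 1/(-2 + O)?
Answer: 2109389/4 ≈ 5.2735e+5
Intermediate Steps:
T(O, W) = -3 + 1/(8*(-2 + O))
z(l, x) = (1 + x)*(l + x) (z(l, x) = (l + x)*(1 + x) = (1 + x)*(l + x))
f(n, H) = 25/4 + n (f(n, H) = ((49 - 24*1)/(8*(-2 + 1)))*(-2) + n = ((⅛)*(49 - 24)/(-1))*(-2) + n = ((⅛)*(-1)*25)*(-2) + n = -25/8*(-2) + n = 25/4 + n)
f(z(3, (-4)³), 9)*137 = (25/4 + (3 + (-4)³ + ((-4)³)² + 3*(-4)³))*137 = (25/4 + (3 - 64 + (-64)² + 3*(-64)))*137 = (25/4 + (3 - 64 + 4096 - 192))*137 = (25/4 + 3843)*137 = (15397/4)*137 = 2109389/4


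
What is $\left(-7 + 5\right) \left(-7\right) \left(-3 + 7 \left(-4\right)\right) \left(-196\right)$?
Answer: $85064$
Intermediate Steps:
$\left(-7 + 5\right) \left(-7\right) \left(-3 + 7 \left(-4\right)\right) \left(-196\right) = \left(-2\right) \left(-7\right) \left(-3 - 28\right) \left(-196\right) = 14 \left(-31\right) \left(-196\right) = \left(-434\right) \left(-196\right) = 85064$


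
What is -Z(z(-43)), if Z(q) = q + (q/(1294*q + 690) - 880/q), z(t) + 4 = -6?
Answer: -95551/1225 ≈ -78.001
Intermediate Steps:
z(t) = -10 (z(t) = -4 - 6 = -10)
Z(q) = q - 880/q + q/(690 + 1294*q) (Z(q) = q + (q/(690 + 1294*q) - 880/q) = q + (-880/q + q/(690 + 1294*q)) = q - 880/q + q/(690 + 1294*q))
-Z(z(-43)) = -(-607200 - 1138720*(-10) + 691*(-10)**2 + 1294*(-10)**3)/(2*(-10)*(345 + 647*(-10))) = -(-1)*(-607200 + 11387200 + 691*100 + 1294*(-1000))/(2*10*(345 - 6470)) = -(-1)*(-607200 + 11387200 + 69100 - 1294000)/(2*10*(-6125)) = -(-1)*(-1)*9555100/(2*10*6125) = -1*95551/1225 = -95551/1225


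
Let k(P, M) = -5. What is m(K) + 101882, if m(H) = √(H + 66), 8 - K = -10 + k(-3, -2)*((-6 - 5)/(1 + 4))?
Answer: 101882 + √73 ≈ 1.0189e+5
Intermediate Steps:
K = 7 (K = 8 - (-10 - 5*(-6 - 5)/(1 + 4)) = 8 - (-10 - (-55)/5) = 8 - (-10 - 5*(-11/5)) = 8 - (-10 + 11) = 8 - 1*1 = 8 - 1 = 7)
m(H) = √(66 + H)
m(K) + 101882 = √(66 + 7) + 101882 = √73 + 101882 = 101882 + √73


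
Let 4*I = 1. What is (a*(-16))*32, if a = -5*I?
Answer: 640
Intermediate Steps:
I = 1/4 (I = (1/4)*1 = 1/4 ≈ 0.25000)
a = -5/4 (a = -5*1/4 = -5/4 ≈ -1.2500)
(a*(-16))*32 = -5/4*(-16)*32 = 20*32 = 640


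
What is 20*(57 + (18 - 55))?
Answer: 400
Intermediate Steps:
20*(57 + (18 - 55)) = 20*(57 - 37) = 20*20 = 400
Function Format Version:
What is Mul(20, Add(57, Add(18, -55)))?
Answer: 400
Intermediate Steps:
Mul(20, Add(57, Add(18, -55))) = Mul(20, Add(57, -37)) = Mul(20, 20) = 400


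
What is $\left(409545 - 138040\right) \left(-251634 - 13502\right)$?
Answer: $-71985749680$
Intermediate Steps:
$\left(409545 - 138040\right) \left(-251634 - 13502\right) = 271505 \left(-265136\right) = -71985749680$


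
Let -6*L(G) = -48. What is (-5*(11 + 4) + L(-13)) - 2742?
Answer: -2809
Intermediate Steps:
L(G) = 8 (L(G) = -⅙*(-48) = 8)
(-5*(11 + 4) + L(-13)) - 2742 = (-5*(11 + 4) + 8) - 2742 = (-5*15 + 8) - 2742 = (-75 + 8) - 2742 = -67 - 2742 = -2809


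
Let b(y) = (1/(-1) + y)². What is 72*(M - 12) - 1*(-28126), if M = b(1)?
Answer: 27262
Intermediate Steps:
b(y) = (-1 + y)²
M = 0 (M = (-1 + 1)² = 0² = 0)
72*(M - 12) - 1*(-28126) = 72*(0 - 12) - 1*(-28126) = 72*(-12) + 28126 = -864 + 28126 = 27262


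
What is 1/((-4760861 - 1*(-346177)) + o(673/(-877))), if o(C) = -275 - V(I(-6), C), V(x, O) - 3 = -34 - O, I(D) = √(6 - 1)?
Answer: -877/3871892529 ≈ -2.2650e-7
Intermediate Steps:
I(D) = √5
V(x, O) = -31 - O (V(x, O) = 3 + (-34 - O) = -31 - O)
o(C) = -244 + C (o(C) = -275 - (-31 - C) = -275 + (31 + C) = -244 + C)
1/((-4760861 - 1*(-346177)) + o(673/(-877))) = 1/((-4760861 - 1*(-346177)) + (-244 + 673/(-877))) = 1/((-4760861 + 346177) + (-244 + 673*(-1/877))) = 1/(-4414684 + (-244 - 673/877)) = 1/(-4414684 - 214661/877) = 1/(-3871892529/877) = -877/3871892529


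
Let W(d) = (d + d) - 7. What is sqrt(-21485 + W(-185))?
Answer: I*sqrt(21862) ≈ 147.86*I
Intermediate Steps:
W(d) = -7 + 2*d (W(d) = 2*d - 7 = -7 + 2*d)
sqrt(-21485 + W(-185)) = sqrt(-21485 + (-7 + 2*(-185))) = sqrt(-21485 + (-7 - 370)) = sqrt(-21485 - 377) = sqrt(-21862) = I*sqrt(21862)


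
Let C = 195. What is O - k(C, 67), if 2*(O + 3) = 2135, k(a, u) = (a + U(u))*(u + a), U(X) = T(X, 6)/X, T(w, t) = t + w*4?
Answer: -6846993/134 ≈ -51097.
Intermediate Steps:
T(w, t) = t + 4*w
U(X) = (6 + 4*X)/X
k(a, u) = (a + u)*(4 + a + 6/u) (k(a, u) = (a + (4 + 6/u))*(u + a) = (4 + a + 6/u)*(a + u) = (a + u)*(4 + a + 6/u))
O = 2129/2 (O = -3 + (½)*2135 = -3 + 2135/2 = 2129/2 ≈ 1064.5)
O - k(C, 67) = 2129/2 - (6 + 195² + 4*195 + 4*67 + 195*67 + 6*195/67) = 2129/2 - (6 + 38025 + 780 + 268 + 13065 + 6*195*(1/67)) = 2129/2 - (6 + 38025 + 780 + 268 + 13065 + 1170/67) = 2129/2 - 1*3494818/67 = 2129/2 - 3494818/67 = -6846993/134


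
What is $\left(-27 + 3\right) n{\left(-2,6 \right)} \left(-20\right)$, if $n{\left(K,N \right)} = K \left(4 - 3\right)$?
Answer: $-960$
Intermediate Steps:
$n{\left(K,N \right)} = K$ ($n{\left(K,N \right)} = K 1 = K$)
$\left(-27 + 3\right) n{\left(-2,6 \right)} \left(-20\right) = \left(-27 + 3\right) \left(-2\right) \left(-20\right) = \left(-24\right) \left(-2\right) \left(-20\right) = 48 \left(-20\right) = -960$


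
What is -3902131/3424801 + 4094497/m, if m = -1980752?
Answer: -21751991202609/6783681430352 ≈ -3.2065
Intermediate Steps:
-3902131/3424801 + 4094497/m = -3902131/3424801 + 4094497/(-1980752) = -3902131*1/3424801 + 4094497*(-1/1980752) = -3902131/3424801 - 4094497/1980752 = -21751991202609/6783681430352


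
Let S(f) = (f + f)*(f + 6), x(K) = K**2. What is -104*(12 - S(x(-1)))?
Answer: 208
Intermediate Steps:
S(f) = 2*f*(6 + f) (S(f) = (2*f)*(6 + f) = 2*f*(6 + f))
-104*(12 - S(x(-1))) = -104*(12 - 2*(-1)**2*(6 + (-1)**2)) = -104*(12 - 2*(6 + 1)) = -104*(12 - 2*7) = -104*(12 - 1*14) = -104*(12 - 14) = -104*(-2) = 208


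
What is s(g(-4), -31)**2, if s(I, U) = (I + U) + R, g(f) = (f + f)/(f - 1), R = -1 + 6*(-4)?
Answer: 73984/25 ≈ 2959.4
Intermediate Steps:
R = -25 (R = -1 - 24 = -25)
g(f) = 2*f/(-1 + f) (g(f) = (2*f)/(-1 + f) = 2*f/(-1 + f))
s(I, U) = -25 + I + U (s(I, U) = (I + U) - 25 = -25 + I + U)
s(g(-4), -31)**2 = (-25 + 2*(-4)/(-1 - 4) - 31)**2 = (-25 + 2*(-4)/(-5) - 31)**2 = (-25 + 2*(-4)*(-1/5) - 31)**2 = (-25 + 8/5 - 31)**2 = (-272/5)**2 = 73984/25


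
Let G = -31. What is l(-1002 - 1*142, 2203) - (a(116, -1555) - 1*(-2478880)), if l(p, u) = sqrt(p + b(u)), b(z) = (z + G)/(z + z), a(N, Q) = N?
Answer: -2478996 + I*sqrt(5549678638)/2203 ≈ -2.479e+6 + 33.816*I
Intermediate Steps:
b(z) = (-31 + z)/(2*z) (b(z) = (z - 31)/(z + z) = (-31 + z)/((2*z)) = (-31 + z)*(1/(2*z)) = (-31 + z)/(2*z))
l(p, u) = sqrt(p + (-31 + u)/(2*u))
l(-1002 - 1*142, 2203) - (a(116, -1555) - 1*(-2478880)) = sqrt(2 - 62/2203 + 4*(-1002 - 1*142))/2 - (116 - 1*(-2478880)) = sqrt(2 - 62*1/2203 + 4*(-1002 - 142))/2 - (116 + 2478880) = sqrt(2 - 62/2203 + 4*(-1144))/2 - 1*2478996 = sqrt(2 - 62/2203 - 4576)/2 - 2478996 = sqrt(-10076584/2203)/2 - 2478996 = (2*I*sqrt(5549678638)/2203)/2 - 2478996 = I*sqrt(5549678638)/2203 - 2478996 = -2478996 + I*sqrt(5549678638)/2203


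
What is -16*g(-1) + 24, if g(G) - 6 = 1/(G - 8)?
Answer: -632/9 ≈ -70.222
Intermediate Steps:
g(G) = 6 + 1/(-8 + G) (g(G) = 6 + 1/(G - 8) = 6 + 1/(-8 + G))
-16*g(-1) + 24 = -16*(-47 + 6*(-1))/(-8 - 1) + 24 = -16*(-47 - 6)/(-9) + 24 = -(-16)*(-53)/9 + 24 = -16*53/9 + 24 = -848/9 + 24 = -632/9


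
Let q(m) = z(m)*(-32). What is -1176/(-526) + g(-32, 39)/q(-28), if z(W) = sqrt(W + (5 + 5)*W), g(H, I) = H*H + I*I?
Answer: 588/263 + 2545*I*sqrt(77)/4928 ≈ 2.2357 + 4.5317*I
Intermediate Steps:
g(H, I) = H**2 + I**2
z(W) = sqrt(11)*sqrt(W) (z(W) = sqrt(W + 10*W) = sqrt(11*W) = sqrt(11)*sqrt(W))
q(m) = -32*sqrt(11)*sqrt(m) (q(m) = (sqrt(11)*sqrt(m))*(-32) = -32*sqrt(11)*sqrt(m))
-1176/(-526) + g(-32, 39)/q(-28) = -1176/(-526) + ((-32)**2 + 39**2)/((-32*sqrt(11)*sqrt(-28))) = -1176*(-1/526) + (1024 + 1521)/((-32*sqrt(11)*2*I*sqrt(7))) = 588/263 + 2545/((-64*I*sqrt(77))) = 588/263 + 2545*(I*sqrt(77)/4928) = 588/263 + 2545*I*sqrt(77)/4928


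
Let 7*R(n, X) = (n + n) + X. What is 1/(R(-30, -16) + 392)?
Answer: 7/2668 ≈ 0.0026237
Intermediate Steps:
R(n, X) = X/7 + 2*n/7 (R(n, X) = ((n + n) + X)/7 = (2*n + X)/7 = (X + 2*n)/7 = X/7 + 2*n/7)
1/(R(-30, -16) + 392) = 1/(((1/7)*(-16) + (2/7)*(-30)) + 392) = 1/((-16/7 - 60/7) + 392) = 1/(-76/7 + 392) = 1/(2668/7) = 7/2668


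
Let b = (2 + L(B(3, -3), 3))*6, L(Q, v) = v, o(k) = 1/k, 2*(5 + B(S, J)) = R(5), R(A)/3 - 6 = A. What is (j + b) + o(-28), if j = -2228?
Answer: -61545/28 ≈ -2198.0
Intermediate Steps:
R(A) = 18 + 3*A
B(S, J) = 23/2 (B(S, J) = -5 + (18 + 3*5)/2 = -5 + (18 + 15)/2 = -5 + (½)*33 = -5 + 33/2 = 23/2)
b = 30 (b = (2 + 3)*6 = 5*6 = 30)
(j + b) + o(-28) = (-2228 + 30) + 1/(-28) = -2198 - 1/28 = -61545/28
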